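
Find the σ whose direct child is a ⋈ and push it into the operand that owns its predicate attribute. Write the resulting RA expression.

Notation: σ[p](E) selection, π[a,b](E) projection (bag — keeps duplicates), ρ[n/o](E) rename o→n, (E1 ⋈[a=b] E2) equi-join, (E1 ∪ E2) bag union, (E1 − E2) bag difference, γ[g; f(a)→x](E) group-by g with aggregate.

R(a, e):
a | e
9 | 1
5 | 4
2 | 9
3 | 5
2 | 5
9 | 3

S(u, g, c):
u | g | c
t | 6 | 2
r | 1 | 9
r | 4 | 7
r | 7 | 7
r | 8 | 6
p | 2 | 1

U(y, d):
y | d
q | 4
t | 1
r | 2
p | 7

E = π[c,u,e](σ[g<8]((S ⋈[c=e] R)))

σ filters on g, owned by the left side.
E' = π[c,u,e]((σ[g<8](S) ⋈[c=e] R))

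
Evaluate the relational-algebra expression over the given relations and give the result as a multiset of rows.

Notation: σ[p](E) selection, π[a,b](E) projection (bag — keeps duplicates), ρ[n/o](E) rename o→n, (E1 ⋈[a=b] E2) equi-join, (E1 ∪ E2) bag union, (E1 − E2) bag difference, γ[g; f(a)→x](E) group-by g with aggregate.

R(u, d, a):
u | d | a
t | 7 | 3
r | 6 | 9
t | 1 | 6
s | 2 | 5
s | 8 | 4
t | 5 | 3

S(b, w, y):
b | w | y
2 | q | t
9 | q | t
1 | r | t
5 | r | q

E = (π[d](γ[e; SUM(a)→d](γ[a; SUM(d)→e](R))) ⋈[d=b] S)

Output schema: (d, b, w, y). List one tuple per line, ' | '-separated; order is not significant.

Subexpression sizes:
  R → 6
  γ[a; SUM(d)→e](R) → 5
  γ[e; SUM(a)→d](γ[a; SUM(d)→e](R)) → 5
  π[d](γ[e; SUM(a)→d](γ[a; SUM(d)→e](R))) → 5
  S → 4
  (π[d](γ[e; SUM(a)→d](γ[a; SUM(d)→e](R))) ⋈[d=b] S) → 2

== RESULT ==
d | b | w | y
5 | 5 | r | q
9 | 9 | q | t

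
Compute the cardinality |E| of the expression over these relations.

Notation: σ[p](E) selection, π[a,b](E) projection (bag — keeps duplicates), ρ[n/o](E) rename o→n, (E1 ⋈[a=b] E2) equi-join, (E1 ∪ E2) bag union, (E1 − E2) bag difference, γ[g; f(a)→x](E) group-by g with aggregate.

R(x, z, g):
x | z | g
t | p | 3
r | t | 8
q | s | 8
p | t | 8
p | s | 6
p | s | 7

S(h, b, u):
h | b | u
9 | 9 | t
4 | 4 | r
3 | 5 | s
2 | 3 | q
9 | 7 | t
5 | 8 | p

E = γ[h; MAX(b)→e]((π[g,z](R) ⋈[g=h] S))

Row counts bottom-up:
  R → 6
  π[g,z](R) → 6
  S → 6
  (π[g,z](R) ⋈[g=h] S) → 1
  γ[h; MAX(b)→e]((π[g,z](R) ⋈[g=h] S)) → 1

|E| = 1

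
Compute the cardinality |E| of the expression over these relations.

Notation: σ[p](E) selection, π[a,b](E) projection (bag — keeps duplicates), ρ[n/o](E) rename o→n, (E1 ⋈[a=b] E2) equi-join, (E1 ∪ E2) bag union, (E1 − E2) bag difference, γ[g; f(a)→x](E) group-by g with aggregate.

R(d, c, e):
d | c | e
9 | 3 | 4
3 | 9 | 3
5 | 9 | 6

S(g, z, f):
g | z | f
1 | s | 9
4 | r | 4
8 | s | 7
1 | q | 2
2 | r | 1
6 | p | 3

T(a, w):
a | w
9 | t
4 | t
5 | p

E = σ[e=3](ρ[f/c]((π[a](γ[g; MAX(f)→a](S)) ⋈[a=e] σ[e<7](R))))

Subexpression sizes:
  S → 6
  γ[g; MAX(f)→a](S) → 5
  π[a](γ[g; MAX(f)→a](S)) → 5
  R → 3
  σ[e<7](R) → 3
  (π[a](γ[g; MAX(f)→a](S)) ⋈[a=e] σ[e<7](R)) → 2
  ρ[f/c]((π[a](γ[g; MAX(f)→a](S)) ⋈[a=e] σ[e<7](R))) → 2
  σ[e=3](ρ[f/c]((π[a](γ[g; MAX(f)→a](S)) ⋈[a=e] σ[e<7](R)))) → 1

|E| = 1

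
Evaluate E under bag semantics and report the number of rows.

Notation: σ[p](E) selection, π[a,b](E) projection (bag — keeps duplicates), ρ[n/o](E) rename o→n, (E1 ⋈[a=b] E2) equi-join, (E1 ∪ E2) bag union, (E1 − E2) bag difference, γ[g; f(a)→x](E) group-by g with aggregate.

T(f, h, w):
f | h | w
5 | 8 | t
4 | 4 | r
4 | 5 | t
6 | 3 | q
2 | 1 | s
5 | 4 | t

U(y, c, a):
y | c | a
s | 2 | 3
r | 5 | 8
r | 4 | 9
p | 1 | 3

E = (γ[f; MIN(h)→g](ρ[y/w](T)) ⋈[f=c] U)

Stepwise |·|:
  T → 6
  ρ[y/w](T) → 6
  γ[f; MIN(h)→g](ρ[y/w](T)) → 4
  U → 4
  (γ[f; MIN(h)→g](ρ[y/w](T)) ⋈[f=c] U) → 3

|E| = 3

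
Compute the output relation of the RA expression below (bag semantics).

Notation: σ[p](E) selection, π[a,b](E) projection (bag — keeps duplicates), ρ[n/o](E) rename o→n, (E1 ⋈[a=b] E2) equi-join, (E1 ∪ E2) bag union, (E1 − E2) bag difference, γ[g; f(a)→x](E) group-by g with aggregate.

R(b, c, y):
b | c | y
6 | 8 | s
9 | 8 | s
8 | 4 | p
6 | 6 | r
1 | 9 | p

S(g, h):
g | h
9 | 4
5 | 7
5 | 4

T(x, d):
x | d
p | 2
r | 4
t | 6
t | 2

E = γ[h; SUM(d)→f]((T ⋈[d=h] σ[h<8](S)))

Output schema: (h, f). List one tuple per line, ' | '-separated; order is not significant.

Per-node cardinality:
  T → 4
  S → 3
  σ[h<8](S) → 3
  (T ⋈[d=h] σ[h<8](S)) → 2
  γ[h; SUM(d)→f]((T ⋈[d=h] σ[h<8](S))) → 1

== RESULT ==
h | f
4 | 8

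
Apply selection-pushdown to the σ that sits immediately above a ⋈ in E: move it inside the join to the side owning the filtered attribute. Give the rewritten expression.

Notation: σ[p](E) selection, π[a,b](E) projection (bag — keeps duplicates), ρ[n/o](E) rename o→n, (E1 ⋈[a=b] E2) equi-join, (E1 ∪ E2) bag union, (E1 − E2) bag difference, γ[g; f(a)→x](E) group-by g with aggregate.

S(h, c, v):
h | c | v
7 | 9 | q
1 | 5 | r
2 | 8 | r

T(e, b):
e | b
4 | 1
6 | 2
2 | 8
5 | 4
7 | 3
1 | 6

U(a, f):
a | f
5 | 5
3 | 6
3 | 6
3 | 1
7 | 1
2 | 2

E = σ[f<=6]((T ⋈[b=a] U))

σ filters on f, owned by the right side.
E' = (T ⋈[b=a] σ[f<=6](U))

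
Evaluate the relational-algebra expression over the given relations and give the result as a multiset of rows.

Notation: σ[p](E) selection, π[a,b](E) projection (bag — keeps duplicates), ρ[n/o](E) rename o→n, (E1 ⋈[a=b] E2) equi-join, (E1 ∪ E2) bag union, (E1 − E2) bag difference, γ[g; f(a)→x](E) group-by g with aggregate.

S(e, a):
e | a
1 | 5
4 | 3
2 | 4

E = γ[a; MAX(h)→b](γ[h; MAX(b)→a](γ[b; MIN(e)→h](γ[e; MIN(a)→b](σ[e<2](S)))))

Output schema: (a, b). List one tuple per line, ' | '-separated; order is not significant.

Subexpression sizes:
  S → 3
  σ[e<2](S) → 1
  γ[e; MIN(a)→b](σ[e<2](S)) → 1
  γ[b; MIN(e)→h](γ[e; MIN(a)→b](σ[e<2](S))) → 1
  γ[h; MAX(b)→a](γ[b; MIN(e)→h](γ[e; MIN(a)→b](σ[e<2](S)))) → 1
  γ[a; MAX(h)→b](γ[h; MAX(b)→a](γ[b; MIN(e)→h](γ[e; MIN(a)→b](σ[e<2](S))))) → 1

== RESULT ==
a | b
5 | 1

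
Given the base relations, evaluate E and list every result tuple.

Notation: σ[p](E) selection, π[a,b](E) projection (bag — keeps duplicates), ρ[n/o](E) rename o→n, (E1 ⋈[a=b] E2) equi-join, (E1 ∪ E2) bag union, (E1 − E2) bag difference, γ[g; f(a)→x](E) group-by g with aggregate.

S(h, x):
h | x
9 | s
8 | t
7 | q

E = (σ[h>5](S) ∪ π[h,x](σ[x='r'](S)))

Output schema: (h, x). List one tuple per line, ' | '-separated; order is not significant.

Row counts bottom-up:
  S → 3
  σ[h>5](S) → 3
  S → 3
  σ[x='r'](S) → 0
  π[h,x](σ[x='r'](S)) → 0
  (σ[h>5](S) ∪ π[h,x](σ[x='r'](S))) → 3

== RESULT ==
h | x
7 | q
8 | t
9 | s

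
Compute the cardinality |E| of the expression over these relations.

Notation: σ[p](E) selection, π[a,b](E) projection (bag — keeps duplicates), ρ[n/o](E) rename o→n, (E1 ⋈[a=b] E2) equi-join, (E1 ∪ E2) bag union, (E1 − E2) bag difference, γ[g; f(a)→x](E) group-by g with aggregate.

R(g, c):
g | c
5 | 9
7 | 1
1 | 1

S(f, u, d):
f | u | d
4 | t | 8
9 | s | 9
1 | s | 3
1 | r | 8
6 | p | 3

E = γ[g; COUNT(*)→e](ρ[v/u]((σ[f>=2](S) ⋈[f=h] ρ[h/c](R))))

Subexpression sizes:
  S → 5
  σ[f>=2](S) → 3
  R → 3
  ρ[h/c](R) → 3
  (σ[f>=2](S) ⋈[f=h] ρ[h/c](R)) → 1
  ρ[v/u]((σ[f>=2](S) ⋈[f=h] ρ[h/c](R))) → 1
  γ[g; COUNT(*)→e](ρ[v/u]((σ[f>=2](S) ⋈[f=h] ρ[h/c](R)))) → 1

|E| = 1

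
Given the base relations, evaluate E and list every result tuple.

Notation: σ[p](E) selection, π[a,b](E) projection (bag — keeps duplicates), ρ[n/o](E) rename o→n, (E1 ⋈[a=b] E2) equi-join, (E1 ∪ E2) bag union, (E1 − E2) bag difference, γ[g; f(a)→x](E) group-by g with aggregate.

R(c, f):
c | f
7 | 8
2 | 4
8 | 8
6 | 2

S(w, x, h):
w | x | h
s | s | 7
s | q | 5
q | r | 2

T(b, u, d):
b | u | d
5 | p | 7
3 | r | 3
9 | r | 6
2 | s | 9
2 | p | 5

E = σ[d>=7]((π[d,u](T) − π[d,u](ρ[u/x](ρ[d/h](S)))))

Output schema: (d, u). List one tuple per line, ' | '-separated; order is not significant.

Subexpression sizes:
  T → 5
  π[d,u](T) → 5
  S → 3
  ρ[d/h](S) → 3
  ρ[u/x](ρ[d/h](S)) → 3
  π[d,u](ρ[u/x](ρ[d/h](S))) → 3
  (π[d,u](T) − π[d,u](ρ[u/x](ρ[d/h](S)))) → 5
  σ[d>=7]((π[d,u](T) − π[d,u](ρ[u/x](ρ[d/h](S))))) → 2

== RESULT ==
d | u
7 | p
9 | s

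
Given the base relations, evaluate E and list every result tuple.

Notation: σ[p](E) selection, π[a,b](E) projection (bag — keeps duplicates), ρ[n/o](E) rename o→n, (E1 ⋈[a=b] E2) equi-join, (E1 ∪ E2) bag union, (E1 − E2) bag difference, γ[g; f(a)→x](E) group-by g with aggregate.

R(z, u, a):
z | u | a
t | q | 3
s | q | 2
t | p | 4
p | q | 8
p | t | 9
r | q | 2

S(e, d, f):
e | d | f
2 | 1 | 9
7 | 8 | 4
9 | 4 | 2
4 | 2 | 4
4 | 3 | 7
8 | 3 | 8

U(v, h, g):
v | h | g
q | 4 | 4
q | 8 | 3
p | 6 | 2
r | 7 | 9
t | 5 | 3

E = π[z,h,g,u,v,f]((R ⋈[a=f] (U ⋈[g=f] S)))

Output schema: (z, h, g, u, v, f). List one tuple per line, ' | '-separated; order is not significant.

Subexpression sizes:
  R → 6
  U → 5
  S → 6
  (U ⋈[g=f] S) → 4
  (R ⋈[a=f] (U ⋈[g=f] S)) → 5
  π[z,h,g,u,v,f]((R ⋈[a=f] (U ⋈[g=f] S))) → 5

== RESULT ==
z | h | g | u | v | f
p | 7 | 9 | t | r | 9
r | 6 | 2 | q | p | 2
s | 6 | 2 | q | p | 2
t | 4 | 4 | p | q | 4
t | 4 | 4 | p | q | 4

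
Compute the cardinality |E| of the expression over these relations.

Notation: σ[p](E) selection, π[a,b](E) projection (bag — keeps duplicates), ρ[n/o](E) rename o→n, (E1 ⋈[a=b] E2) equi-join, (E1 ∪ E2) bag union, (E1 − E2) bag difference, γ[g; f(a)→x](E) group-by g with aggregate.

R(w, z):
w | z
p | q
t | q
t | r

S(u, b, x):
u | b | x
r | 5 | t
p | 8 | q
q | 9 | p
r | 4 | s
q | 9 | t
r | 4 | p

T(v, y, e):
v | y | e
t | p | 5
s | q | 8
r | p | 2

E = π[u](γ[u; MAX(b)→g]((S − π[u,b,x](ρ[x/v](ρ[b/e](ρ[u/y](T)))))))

Per-node cardinality:
  S → 6
  T → 3
  ρ[u/y](T) → 3
  ρ[b/e](ρ[u/y](T)) → 3
  ρ[x/v](ρ[b/e](ρ[u/y](T))) → 3
  π[u,b,x](ρ[x/v](ρ[b/e](ρ[u/y](T)))) → 3
  (S − π[u,b,x](ρ[x/v](ρ[b/e](ρ[u/y](T))))) → 6
  γ[u; MAX(b)→g]((S − π[u,b,x](ρ[x/v](ρ[b/e](ρ[u/y](T)))))) → 3
  π[u](γ[u; MAX(b)→g]((S − π[u,b,x](ρ[x/v](ρ[b/e](ρ[u/y](T))))))) → 3

|E| = 3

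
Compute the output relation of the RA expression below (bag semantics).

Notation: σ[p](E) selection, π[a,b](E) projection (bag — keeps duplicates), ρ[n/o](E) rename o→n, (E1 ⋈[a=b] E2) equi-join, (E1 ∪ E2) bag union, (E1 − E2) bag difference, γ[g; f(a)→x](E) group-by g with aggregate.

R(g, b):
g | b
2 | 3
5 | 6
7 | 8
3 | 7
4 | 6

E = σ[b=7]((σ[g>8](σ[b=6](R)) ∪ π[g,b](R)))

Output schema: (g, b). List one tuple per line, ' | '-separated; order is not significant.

Subexpression sizes:
  R → 5
  σ[b=6](R) → 2
  σ[g>8](σ[b=6](R)) → 0
  R → 5
  π[g,b](R) → 5
  (σ[g>8](σ[b=6](R)) ∪ π[g,b](R)) → 5
  σ[b=7]((σ[g>8](σ[b=6](R)) ∪ π[g,b](R))) → 1

== RESULT ==
g | b
3 | 7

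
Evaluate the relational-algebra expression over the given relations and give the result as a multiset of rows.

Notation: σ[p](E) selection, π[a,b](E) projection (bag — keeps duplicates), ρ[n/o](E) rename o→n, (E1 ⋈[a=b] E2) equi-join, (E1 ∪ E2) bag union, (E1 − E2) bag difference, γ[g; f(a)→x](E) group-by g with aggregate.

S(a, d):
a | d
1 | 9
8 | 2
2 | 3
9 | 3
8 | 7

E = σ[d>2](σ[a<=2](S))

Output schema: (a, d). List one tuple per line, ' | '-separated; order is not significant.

Stepwise |·|:
  S → 5
  σ[a<=2](S) → 2
  σ[d>2](σ[a<=2](S)) → 2

== RESULT ==
a | d
1 | 9
2 | 3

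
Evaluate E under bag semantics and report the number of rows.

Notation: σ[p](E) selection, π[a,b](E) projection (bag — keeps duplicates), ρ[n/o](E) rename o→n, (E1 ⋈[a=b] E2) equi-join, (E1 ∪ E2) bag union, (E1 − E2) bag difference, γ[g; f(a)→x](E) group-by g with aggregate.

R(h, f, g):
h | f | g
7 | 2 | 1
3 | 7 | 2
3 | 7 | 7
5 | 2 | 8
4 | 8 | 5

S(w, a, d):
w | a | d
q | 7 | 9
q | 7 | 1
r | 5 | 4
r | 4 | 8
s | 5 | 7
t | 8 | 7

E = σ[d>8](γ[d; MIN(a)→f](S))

Stepwise |·|:
  S → 6
  γ[d; MIN(a)→f](S) → 5
  σ[d>8](γ[d; MIN(a)→f](S)) → 1

|E| = 1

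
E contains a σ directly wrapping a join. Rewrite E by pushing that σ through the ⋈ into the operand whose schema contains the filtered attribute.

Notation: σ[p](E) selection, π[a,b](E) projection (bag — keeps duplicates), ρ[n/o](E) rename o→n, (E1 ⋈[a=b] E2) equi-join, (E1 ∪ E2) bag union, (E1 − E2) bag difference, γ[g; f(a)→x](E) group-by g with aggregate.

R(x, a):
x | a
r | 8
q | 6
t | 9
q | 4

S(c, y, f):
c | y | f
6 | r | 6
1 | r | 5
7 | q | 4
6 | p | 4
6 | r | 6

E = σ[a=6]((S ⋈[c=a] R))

σ filters on a, owned by the right side.
E' = (S ⋈[c=a] σ[a=6](R))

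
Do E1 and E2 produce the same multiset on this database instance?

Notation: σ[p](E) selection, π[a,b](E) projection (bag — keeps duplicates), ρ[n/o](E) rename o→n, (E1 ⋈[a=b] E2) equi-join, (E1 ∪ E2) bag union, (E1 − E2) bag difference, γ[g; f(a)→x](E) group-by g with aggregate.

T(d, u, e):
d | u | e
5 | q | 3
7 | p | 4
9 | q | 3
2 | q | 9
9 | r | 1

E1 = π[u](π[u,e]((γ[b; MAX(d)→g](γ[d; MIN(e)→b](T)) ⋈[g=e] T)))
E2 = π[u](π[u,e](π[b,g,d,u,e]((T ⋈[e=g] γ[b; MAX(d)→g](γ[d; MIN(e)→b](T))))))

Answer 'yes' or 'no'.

E1 per-node cardinality:
  T → 5
  γ[d; MIN(e)→b](T) → 4
  γ[b; MAX(d)→g](γ[d; MIN(e)→b](T)) → 4
  T → 5
  (γ[b; MAX(d)→g](γ[d; MIN(e)→b](T)) ⋈[g=e] T) → 1
  π[u,e]((γ[b; MAX(d)→g](γ[d; MIN(e)→b](T)) ⋈[g=e] T)) → 1
  π[u](π[u,e]((γ[b; MAX(d)→g](γ[d; MIN(e)→b](T)) ⋈[g=e] T))) → 1
E2 per-node cardinality:
  T → 5
  T → 5
  γ[d; MIN(e)→b](T) → 4
  γ[b; MAX(d)→g](γ[d; MIN(e)→b](T)) → 4
  (T ⋈[e=g] γ[b; MAX(d)→g](γ[d; MIN(e)→b](T))) → 1
  π[b,g,d,u,e]((T ⋈[e=g] γ[b; MAX(d)→g](γ[d; MIN(e)→b](T)))) → 1
  π[u,e](π[b,g,d,u,e]((T ⋈[e=g] γ[b; MAX(d)→g](γ[d; MIN(e)→b](T))))) → 1
  π[u](π[u,e](π[b,g,d,u,e]((T ⋈[e=g] γ[b; MAX(d)→g](γ[d; MIN(e)→b](T)))))) → 1

E1 and E2 produce the same multiset:
u
q

yes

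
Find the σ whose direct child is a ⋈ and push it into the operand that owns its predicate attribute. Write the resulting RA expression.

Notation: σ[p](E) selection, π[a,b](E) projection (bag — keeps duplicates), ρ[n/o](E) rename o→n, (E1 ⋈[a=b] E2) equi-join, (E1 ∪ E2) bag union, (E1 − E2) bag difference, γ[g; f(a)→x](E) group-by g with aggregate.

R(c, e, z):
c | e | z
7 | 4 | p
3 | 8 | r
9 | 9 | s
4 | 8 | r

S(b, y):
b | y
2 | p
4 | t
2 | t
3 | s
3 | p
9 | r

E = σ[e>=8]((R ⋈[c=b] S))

σ filters on e, owned by the left side.
E' = (σ[e>=8](R) ⋈[c=b] S)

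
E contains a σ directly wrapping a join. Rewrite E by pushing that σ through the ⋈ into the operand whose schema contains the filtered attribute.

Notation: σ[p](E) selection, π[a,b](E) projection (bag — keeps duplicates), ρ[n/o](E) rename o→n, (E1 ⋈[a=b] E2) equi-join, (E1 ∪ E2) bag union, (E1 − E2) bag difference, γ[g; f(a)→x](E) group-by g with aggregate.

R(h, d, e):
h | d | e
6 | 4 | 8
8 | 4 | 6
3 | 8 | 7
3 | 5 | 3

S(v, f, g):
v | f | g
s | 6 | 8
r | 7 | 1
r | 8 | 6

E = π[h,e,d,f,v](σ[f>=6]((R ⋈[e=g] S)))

σ filters on f, owned by the right side.
E' = π[h,e,d,f,v]((R ⋈[e=g] σ[f>=6](S)))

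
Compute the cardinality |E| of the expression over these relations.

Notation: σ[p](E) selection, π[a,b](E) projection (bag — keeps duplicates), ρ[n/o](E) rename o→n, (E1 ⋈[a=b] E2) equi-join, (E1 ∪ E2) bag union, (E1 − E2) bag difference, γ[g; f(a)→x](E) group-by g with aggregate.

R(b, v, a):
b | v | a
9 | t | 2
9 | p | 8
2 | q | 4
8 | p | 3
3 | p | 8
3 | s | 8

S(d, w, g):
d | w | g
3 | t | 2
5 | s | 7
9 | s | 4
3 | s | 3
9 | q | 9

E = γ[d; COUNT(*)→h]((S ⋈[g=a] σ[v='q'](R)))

Per-node cardinality:
  S → 5
  R → 6
  σ[v='q'](R) → 1
  (S ⋈[g=a] σ[v='q'](R)) → 1
  γ[d; COUNT(*)→h]((S ⋈[g=a] σ[v='q'](R))) → 1

|E| = 1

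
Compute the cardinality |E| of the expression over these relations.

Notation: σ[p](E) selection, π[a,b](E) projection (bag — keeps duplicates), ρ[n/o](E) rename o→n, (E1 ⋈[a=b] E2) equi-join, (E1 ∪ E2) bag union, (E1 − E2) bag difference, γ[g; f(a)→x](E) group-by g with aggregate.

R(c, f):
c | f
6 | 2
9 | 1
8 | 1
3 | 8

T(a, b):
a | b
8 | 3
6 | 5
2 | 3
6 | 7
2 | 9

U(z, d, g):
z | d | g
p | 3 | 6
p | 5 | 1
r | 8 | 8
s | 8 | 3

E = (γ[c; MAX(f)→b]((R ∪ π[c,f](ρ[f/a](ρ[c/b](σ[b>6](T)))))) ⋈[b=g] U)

Per-node cardinality:
  R → 4
  T → 5
  σ[b>6](T) → 2
  ρ[c/b](σ[b>6](T)) → 2
  ρ[f/a](ρ[c/b](σ[b>6](T))) → 2
  π[c,f](ρ[f/a](ρ[c/b](σ[b>6](T)))) → 2
  (R ∪ π[c,f](ρ[f/a](ρ[c/b](σ[b>6](T))))) → 6
  γ[c; MAX(f)→b]((R ∪ π[c,f](ρ[f/a](ρ[c/b](σ[b>6](T)))))) → 5
  U → 4
  (γ[c; MAX(f)→b]((R ∪ π[c,f](ρ[f/a](ρ[c/b](σ[b>6](T)))))) ⋈[b=g] U) → 3

|E| = 3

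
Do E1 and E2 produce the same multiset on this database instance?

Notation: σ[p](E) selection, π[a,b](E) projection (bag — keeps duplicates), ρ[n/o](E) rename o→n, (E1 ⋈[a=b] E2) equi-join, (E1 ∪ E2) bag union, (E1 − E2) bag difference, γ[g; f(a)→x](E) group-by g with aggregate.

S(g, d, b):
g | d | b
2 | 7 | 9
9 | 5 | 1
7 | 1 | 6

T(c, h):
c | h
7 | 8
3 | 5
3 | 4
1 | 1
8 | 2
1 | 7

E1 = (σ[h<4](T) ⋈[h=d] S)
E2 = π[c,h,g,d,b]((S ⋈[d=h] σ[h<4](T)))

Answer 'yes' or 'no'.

E1 per-node cardinality:
  T → 6
  σ[h<4](T) → 2
  S → 3
  (σ[h<4](T) ⋈[h=d] S) → 1
E2 per-node cardinality:
  S → 3
  T → 6
  σ[h<4](T) → 2
  (S ⋈[d=h] σ[h<4](T)) → 1
  π[c,h,g,d,b]((S ⋈[d=h] σ[h<4](T))) → 1

E1 and E2 produce the same multiset:
c | h | g | d | b
1 | 1 | 7 | 1 | 6

yes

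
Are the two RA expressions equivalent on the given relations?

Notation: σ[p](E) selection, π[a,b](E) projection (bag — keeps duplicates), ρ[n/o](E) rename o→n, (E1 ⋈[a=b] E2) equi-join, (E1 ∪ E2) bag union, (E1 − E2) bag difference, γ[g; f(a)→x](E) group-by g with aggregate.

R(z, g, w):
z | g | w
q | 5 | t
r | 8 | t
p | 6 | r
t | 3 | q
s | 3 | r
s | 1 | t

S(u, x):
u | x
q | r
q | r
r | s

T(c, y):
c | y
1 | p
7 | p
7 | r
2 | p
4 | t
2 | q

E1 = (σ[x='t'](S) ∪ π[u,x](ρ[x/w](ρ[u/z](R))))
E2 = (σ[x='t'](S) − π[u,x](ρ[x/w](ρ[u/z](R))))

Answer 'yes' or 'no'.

E1 stepwise |·|:
  S → 3
  σ[x='t'](S) → 0
  R → 6
  ρ[u/z](R) → 6
  ρ[x/w](ρ[u/z](R)) → 6
  π[u,x](ρ[x/w](ρ[u/z](R))) → 6
  (σ[x='t'](S) ∪ π[u,x](ρ[x/w](ρ[u/z](R)))) → 6
E2 stepwise |·|:
  S → 3
  σ[x='t'](S) → 0
  R → 6
  ρ[u/z](R) → 6
  ρ[x/w](ρ[u/z](R)) → 6
  π[u,x](ρ[x/w](ρ[u/z](R))) → 6
  (σ[x='t'](S) − π[u,x](ρ[x/w](ρ[u/z](R)))) → 0

E1 result:
u | x
p | r
q | t
r | t
s | r
s | t
t | q
E2 result:
u | x
(0 rows)
Witness: ('q', 't') appears 1× in E1 but 0× in E2.

no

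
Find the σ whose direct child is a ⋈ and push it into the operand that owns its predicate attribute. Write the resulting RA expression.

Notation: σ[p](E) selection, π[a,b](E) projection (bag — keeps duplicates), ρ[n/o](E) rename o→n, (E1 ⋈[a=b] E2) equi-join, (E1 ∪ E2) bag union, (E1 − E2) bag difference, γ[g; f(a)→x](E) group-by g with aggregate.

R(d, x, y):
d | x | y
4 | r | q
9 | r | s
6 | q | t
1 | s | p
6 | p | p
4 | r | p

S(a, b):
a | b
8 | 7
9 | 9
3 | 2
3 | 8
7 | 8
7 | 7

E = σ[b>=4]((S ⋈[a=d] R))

σ filters on b, owned by the left side.
E' = (σ[b>=4](S) ⋈[a=d] R)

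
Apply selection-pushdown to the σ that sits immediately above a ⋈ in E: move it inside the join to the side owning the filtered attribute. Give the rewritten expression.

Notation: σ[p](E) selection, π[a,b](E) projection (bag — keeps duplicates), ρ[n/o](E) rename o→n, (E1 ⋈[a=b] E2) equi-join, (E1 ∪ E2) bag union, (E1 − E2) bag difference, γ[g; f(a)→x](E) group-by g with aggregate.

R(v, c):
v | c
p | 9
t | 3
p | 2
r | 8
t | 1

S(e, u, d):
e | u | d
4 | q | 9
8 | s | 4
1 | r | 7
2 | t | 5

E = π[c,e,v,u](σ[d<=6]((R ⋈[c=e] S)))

σ filters on d, owned by the right side.
E' = π[c,e,v,u]((R ⋈[c=e] σ[d<=6](S)))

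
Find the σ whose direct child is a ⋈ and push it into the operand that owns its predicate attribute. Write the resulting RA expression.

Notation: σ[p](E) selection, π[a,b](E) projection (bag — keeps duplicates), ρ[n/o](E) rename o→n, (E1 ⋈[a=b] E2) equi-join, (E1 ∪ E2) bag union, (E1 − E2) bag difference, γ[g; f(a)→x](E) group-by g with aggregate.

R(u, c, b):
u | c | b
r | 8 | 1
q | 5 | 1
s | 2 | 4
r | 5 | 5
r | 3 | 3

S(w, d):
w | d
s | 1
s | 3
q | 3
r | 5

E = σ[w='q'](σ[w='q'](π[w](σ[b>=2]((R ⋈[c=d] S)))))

σ filters on b, owned by the left side.
E' = σ[w='q'](σ[w='q'](π[w]((σ[b>=2](R) ⋈[c=d] S))))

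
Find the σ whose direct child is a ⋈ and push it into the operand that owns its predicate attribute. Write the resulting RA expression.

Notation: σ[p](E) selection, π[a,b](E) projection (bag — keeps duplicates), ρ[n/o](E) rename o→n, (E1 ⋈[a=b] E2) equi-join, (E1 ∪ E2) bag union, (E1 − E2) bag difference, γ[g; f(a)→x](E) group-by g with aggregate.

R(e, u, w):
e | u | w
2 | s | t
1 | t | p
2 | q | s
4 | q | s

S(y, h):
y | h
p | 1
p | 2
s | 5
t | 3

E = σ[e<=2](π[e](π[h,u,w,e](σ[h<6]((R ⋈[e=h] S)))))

σ filters on h, owned by the right side.
E' = σ[e<=2](π[e](π[h,u,w,e]((R ⋈[e=h] σ[h<6](S)))))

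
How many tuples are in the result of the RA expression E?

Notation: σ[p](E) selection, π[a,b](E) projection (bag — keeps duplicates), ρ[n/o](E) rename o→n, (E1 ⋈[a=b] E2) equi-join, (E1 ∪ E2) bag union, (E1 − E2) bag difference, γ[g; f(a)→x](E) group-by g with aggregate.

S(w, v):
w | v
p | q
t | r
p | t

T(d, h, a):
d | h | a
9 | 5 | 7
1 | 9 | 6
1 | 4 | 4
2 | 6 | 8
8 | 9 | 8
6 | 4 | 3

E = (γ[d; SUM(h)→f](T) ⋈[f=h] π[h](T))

Subexpression sizes:
  T → 6
  γ[d; SUM(h)→f](T) → 5
  T → 6
  π[h](T) → 6
  (γ[d; SUM(h)→f](T) ⋈[f=h] π[h](T)) → 6

|E| = 6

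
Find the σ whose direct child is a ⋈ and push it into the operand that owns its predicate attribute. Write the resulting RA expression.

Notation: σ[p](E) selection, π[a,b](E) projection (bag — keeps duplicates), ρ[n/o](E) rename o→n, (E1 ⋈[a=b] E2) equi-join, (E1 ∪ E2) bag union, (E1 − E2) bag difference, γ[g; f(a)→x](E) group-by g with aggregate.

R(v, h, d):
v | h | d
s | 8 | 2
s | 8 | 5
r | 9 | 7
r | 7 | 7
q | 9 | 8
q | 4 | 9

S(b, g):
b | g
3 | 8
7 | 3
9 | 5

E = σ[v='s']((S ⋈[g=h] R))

σ filters on v, owned by the right side.
E' = (S ⋈[g=h] σ[v='s'](R))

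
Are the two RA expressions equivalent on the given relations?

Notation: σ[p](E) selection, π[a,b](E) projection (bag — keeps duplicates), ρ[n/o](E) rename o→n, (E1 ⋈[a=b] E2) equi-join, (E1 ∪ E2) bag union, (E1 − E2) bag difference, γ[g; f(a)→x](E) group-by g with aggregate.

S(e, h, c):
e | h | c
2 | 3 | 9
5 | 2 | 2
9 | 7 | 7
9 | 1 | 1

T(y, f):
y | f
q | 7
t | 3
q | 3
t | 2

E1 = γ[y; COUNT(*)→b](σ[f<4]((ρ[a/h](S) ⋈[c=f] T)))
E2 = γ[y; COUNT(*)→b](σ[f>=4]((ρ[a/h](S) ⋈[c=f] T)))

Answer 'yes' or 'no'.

E1 row counts bottom-up:
  S → 4
  ρ[a/h](S) → 4
  T → 4
  (ρ[a/h](S) ⋈[c=f] T) → 2
  σ[f<4]((ρ[a/h](S) ⋈[c=f] T)) → 1
  γ[y; COUNT(*)→b](σ[f<4]((ρ[a/h](S) ⋈[c=f] T))) → 1
E2 row counts bottom-up:
  S → 4
  ρ[a/h](S) → 4
  T → 4
  (ρ[a/h](S) ⋈[c=f] T) → 2
  σ[f>=4]((ρ[a/h](S) ⋈[c=f] T)) → 1
  γ[y; COUNT(*)→b](σ[f>=4]((ρ[a/h](S) ⋈[c=f] T))) → 1

E1 result:
y | b
t | 1
E2 result:
y | b
q | 1
Witness: ('q', 1) appears 0× in E1 but 1× in E2.

no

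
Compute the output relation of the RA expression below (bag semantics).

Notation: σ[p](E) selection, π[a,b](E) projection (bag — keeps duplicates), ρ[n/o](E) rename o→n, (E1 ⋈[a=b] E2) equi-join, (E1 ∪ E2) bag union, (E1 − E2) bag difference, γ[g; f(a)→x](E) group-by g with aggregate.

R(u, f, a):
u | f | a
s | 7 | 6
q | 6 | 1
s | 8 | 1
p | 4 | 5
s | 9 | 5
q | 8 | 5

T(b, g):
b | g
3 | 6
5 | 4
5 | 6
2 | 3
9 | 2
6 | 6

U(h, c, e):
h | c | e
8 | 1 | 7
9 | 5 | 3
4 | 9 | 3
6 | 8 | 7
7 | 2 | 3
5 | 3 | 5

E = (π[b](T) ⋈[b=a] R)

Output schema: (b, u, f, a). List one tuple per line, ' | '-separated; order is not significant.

Row counts bottom-up:
  T → 6
  π[b](T) → 6
  R → 6
  (π[b](T) ⋈[b=a] R) → 7

== RESULT ==
b | u | f | a
5 | p | 4 | 5
5 | p | 4 | 5
5 | q | 8 | 5
5 | q | 8 | 5
5 | s | 9 | 5
5 | s | 9 | 5
6 | s | 7 | 6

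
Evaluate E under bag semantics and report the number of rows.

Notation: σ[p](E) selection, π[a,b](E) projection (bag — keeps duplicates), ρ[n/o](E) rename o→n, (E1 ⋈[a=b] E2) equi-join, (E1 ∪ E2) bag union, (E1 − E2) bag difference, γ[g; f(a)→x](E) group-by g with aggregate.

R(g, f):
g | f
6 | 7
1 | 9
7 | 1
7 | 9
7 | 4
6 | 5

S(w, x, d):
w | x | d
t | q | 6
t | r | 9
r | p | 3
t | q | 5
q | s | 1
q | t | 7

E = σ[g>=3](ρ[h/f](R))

Stepwise |·|:
  R → 6
  ρ[h/f](R) → 6
  σ[g>=3](ρ[h/f](R)) → 5

|E| = 5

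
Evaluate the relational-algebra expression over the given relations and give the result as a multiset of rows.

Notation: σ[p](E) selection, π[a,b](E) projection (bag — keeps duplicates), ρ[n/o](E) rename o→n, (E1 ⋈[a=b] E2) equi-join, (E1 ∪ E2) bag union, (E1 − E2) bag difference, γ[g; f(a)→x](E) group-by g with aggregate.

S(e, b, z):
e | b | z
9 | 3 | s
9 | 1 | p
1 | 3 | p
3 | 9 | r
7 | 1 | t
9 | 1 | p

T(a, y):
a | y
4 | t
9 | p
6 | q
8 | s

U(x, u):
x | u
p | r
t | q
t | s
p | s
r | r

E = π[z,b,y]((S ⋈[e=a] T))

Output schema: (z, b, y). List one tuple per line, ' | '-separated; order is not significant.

Subexpression sizes:
  S → 6
  T → 4
  (S ⋈[e=a] T) → 3
  π[z,b,y]((S ⋈[e=a] T)) → 3

== RESULT ==
z | b | y
p | 1 | p
p | 1 | p
s | 3 | p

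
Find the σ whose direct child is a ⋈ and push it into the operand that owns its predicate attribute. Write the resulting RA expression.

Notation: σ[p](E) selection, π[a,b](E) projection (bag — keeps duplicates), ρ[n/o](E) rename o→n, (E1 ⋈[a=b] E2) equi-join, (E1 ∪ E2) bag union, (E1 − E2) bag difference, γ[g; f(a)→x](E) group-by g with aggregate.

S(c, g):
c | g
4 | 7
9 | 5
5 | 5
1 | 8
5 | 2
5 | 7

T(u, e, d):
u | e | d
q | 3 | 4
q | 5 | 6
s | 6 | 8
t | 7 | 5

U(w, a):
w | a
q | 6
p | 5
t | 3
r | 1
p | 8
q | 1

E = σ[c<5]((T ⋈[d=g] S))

σ filters on c, owned by the right side.
E' = (T ⋈[d=g] σ[c<5](S))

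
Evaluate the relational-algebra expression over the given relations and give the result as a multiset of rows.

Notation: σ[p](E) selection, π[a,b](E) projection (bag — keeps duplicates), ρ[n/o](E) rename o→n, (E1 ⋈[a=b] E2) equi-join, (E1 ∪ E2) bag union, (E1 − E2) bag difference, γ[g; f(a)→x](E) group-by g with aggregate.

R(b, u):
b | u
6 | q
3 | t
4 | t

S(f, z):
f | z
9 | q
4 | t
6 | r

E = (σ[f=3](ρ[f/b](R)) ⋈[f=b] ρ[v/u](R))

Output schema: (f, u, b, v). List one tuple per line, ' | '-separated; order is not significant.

Row counts bottom-up:
  R → 3
  ρ[f/b](R) → 3
  σ[f=3](ρ[f/b](R)) → 1
  R → 3
  ρ[v/u](R) → 3
  (σ[f=3](ρ[f/b](R)) ⋈[f=b] ρ[v/u](R)) → 1

== RESULT ==
f | u | b | v
3 | t | 3 | t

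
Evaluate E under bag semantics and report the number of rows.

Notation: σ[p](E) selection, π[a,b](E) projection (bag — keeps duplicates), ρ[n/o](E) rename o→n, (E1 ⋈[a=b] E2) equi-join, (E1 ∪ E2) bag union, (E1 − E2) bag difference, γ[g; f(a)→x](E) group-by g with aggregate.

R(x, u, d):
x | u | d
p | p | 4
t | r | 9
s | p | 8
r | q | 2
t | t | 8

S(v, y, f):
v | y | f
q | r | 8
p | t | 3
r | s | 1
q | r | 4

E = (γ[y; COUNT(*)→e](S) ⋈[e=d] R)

Row counts bottom-up:
  S → 4
  γ[y; COUNT(*)→e](S) → 3
  R → 5
  (γ[y; COUNT(*)→e](S) ⋈[e=d] R) → 1

|E| = 1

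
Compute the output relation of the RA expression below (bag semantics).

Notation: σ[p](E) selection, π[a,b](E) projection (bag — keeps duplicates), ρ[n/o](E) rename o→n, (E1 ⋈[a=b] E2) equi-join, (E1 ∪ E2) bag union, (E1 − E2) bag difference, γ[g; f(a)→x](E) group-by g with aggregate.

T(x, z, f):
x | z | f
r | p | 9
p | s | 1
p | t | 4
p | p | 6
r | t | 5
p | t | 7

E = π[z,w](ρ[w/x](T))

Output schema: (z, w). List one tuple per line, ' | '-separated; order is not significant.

Stepwise |·|:
  T → 6
  ρ[w/x](T) → 6
  π[z,w](ρ[w/x](T)) → 6

== RESULT ==
z | w
p | p
p | r
s | p
t | p
t | p
t | r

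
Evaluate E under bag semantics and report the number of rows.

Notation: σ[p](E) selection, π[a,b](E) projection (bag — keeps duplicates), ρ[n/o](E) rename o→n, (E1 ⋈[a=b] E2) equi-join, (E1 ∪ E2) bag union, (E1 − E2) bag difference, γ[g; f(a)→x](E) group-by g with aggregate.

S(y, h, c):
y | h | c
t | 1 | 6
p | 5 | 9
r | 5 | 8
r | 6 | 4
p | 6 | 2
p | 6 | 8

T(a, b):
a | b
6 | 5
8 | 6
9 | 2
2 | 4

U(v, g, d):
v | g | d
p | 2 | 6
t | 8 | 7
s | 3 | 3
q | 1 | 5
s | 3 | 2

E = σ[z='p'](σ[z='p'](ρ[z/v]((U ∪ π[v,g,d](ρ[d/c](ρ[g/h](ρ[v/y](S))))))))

Row counts bottom-up:
  U → 5
  S → 6
  ρ[v/y](S) → 6
  ρ[g/h](ρ[v/y](S)) → 6
  ρ[d/c](ρ[g/h](ρ[v/y](S))) → 6
  π[v,g,d](ρ[d/c](ρ[g/h](ρ[v/y](S)))) → 6
  (U ∪ π[v,g,d](ρ[d/c](ρ[g/h](ρ[v/y](S))))) → 11
  ρ[z/v]((U ∪ π[v,g,d](ρ[d/c](ρ[g/h](ρ[v/y](S)))))) → 11
  σ[z='p'](ρ[z/v]((U ∪ π[v,g,d](ρ[d/c](ρ[g/h](ρ[v/y](S))))))) → 4
  σ[z='p'](σ[z='p'](ρ[z/v]((U ∪ π[v,g,d](ρ[d/c](ρ[g/h](ρ[v/y](S)))))))) → 4

|E| = 4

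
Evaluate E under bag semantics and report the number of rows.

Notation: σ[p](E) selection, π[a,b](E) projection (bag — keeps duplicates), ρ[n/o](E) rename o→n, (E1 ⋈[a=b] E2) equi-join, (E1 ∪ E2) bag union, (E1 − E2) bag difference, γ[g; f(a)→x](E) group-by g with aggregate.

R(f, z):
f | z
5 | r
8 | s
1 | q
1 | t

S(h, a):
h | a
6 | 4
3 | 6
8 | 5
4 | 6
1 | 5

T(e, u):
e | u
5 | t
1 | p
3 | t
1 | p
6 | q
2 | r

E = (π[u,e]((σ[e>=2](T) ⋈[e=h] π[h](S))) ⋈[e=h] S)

Row counts bottom-up:
  T → 6
  σ[e>=2](T) → 4
  S → 5
  π[h](S) → 5
  (σ[e>=2](T) ⋈[e=h] π[h](S)) → 2
  π[u,e]((σ[e>=2](T) ⋈[e=h] π[h](S))) → 2
  S → 5
  (π[u,e]((σ[e>=2](T) ⋈[e=h] π[h](S))) ⋈[e=h] S) → 2

|E| = 2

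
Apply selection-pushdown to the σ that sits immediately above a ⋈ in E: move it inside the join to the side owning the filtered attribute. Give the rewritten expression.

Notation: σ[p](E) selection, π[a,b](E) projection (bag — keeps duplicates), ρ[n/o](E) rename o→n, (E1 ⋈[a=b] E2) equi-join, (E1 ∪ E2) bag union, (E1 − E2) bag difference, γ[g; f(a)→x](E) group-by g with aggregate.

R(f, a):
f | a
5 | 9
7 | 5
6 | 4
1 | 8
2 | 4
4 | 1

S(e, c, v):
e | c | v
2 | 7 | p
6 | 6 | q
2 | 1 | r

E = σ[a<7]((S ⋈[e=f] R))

σ filters on a, owned by the right side.
E' = (S ⋈[e=f] σ[a<7](R))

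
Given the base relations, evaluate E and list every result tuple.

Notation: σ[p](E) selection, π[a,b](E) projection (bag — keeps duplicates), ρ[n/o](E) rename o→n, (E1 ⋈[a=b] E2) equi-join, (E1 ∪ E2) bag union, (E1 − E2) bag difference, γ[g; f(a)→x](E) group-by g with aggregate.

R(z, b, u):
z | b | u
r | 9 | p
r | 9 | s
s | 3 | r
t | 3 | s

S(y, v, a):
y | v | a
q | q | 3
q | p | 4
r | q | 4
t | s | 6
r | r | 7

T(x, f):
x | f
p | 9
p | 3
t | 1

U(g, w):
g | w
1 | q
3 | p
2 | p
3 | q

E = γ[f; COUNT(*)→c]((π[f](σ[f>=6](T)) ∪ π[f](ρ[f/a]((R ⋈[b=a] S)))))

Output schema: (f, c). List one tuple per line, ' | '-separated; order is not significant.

Stepwise |·|:
  T → 3
  σ[f>=6](T) → 1
  π[f](σ[f>=6](T)) → 1
  R → 4
  S → 5
  (R ⋈[b=a] S) → 2
  ρ[f/a]((R ⋈[b=a] S)) → 2
  π[f](ρ[f/a]((R ⋈[b=a] S))) → 2
  (π[f](σ[f>=6](T)) ∪ π[f](ρ[f/a]((R ⋈[b=a] S)))) → 3
  γ[f; COUNT(*)→c]((π[f](σ[f>=6](T)) ∪ π[f](ρ[f/a]((R ⋈[b=a] S))))) → 2

== RESULT ==
f | c
3 | 2
9 | 1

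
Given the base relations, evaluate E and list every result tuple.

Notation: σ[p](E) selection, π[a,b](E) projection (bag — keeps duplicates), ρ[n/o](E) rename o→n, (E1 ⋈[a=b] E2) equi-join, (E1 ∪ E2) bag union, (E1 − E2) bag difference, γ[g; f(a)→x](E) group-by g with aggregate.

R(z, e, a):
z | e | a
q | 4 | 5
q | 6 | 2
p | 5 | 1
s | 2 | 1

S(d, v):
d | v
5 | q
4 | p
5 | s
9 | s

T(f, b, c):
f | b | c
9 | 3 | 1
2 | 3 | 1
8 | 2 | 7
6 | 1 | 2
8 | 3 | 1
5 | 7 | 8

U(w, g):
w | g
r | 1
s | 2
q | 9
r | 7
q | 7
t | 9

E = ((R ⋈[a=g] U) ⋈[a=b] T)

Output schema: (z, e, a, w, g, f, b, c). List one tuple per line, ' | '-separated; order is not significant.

Per-node cardinality:
  R → 4
  U → 6
  (R ⋈[a=g] U) → 3
  T → 6
  ((R ⋈[a=g] U) ⋈[a=b] T) → 3

== RESULT ==
z | e | a | w | g | f | b | c
p | 5 | 1 | r | 1 | 6 | 1 | 2
q | 6 | 2 | s | 2 | 8 | 2 | 7
s | 2 | 1 | r | 1 | 6 | 1 | 2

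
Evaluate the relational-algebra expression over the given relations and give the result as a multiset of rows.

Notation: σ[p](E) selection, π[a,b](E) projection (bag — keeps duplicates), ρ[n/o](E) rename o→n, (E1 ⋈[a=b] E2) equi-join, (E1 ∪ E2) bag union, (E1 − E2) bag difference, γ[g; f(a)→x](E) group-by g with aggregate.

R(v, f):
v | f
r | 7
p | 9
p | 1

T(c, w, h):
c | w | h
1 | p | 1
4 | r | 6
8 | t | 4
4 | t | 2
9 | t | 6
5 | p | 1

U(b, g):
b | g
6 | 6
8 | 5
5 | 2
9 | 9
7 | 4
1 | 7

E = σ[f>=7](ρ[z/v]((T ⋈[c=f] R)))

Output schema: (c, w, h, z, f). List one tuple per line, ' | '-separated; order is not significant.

Per-node cardinality:
  T → 6
  R → 3
  (T ⋈[c=f] R) → 2
  ρ[z/v]((T ⋈[c=f] R)) → 2
  σ[f>=7](ρ[z/v]((T ⋈[c=f] R))) → 1

== RESULT ==
c | w | h | z | f
9 | t | 6 | p | 9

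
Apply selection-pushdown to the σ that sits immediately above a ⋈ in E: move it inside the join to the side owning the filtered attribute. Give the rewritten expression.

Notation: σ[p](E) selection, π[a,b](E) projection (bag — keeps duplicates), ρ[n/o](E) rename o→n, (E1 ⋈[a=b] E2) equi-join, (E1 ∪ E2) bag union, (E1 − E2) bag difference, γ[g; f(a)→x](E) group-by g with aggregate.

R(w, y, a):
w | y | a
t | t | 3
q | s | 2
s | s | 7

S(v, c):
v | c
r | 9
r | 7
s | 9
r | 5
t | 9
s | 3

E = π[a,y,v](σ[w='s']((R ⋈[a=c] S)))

σ filters on w, owned by the left side.
E' = π[a,y,v]((σ[w='s'](R) ⋈[a=c] S))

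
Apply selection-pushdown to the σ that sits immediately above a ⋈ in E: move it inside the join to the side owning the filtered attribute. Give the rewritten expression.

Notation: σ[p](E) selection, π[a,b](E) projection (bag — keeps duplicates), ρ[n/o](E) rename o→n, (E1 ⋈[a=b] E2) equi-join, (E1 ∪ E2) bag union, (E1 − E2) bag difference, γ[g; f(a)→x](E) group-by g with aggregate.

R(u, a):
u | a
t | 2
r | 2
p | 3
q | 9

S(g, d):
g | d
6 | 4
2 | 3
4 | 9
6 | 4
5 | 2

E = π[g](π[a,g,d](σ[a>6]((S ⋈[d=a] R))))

σ filters on a, owned by the right side.
E' = π[g](π[a,g,d]((S ⋈[d=a] σ[a>6](R))))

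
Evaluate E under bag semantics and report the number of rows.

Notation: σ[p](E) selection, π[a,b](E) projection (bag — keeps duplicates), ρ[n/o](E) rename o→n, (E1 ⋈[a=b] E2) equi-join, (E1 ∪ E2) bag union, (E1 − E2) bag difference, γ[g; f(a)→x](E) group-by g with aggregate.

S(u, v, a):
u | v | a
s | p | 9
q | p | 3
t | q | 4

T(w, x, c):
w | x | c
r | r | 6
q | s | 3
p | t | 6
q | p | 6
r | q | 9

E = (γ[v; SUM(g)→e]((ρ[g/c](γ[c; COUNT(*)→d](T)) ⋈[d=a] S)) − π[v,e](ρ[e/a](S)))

Per-node cardinality:
  T → 5
  γ[c; COUNT(*)→d](T) → 3
  ρ[g/c](γ[c; COUNT(*)→d](T)) → 3
  S → 3
  (ρ[g/c](γ[c; COUNT(*)→d](T)) ⋈[d=a] S) → 1
  γ[v; SUM(g)→e]((ρ[g/c](γ[c; COUNT(*)→d](T)) ⋈[d=a] S)) → 1
  S → 3
  ρ[e/a](S) → 3
  π[v,e](ρ[e/a](S)) → 3
  (γ[v; SUM(g)→e]((ρ[g/c](γ[c; COUNT(*)→d](T)) ⋈[d=a] S)) − π[v,e](ρ[e/a](S))) → 1

|E| = 1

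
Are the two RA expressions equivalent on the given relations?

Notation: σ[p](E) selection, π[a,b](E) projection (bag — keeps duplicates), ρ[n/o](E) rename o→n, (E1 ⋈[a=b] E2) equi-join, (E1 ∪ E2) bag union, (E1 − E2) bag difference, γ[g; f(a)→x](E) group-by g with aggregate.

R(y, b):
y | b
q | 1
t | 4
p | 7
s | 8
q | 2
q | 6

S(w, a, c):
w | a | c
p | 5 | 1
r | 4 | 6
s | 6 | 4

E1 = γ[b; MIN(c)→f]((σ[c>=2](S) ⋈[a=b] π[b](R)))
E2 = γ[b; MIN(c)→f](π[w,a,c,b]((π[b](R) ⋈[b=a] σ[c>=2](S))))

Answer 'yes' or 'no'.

E1 stepwise |·|:
  S → 3
  σ[c>=2](S) → 2
  R → 6
  π[b](R) → 6
  (σ[c>=2](S) ⋈[a=b] π[b](R)) → 2
  γ[b; MIN(c)→f]((σ[c>=2](S) ⋈[a=b] π[b](R))) → 2
E2 stepwise |·|:
  R → 6
  π[b](R) → 6
  S → 3
  σ[c>=2](S) → 2
  (π[b](R) ⋈[b=a] σ[c>=2](S)) → 2
  π[w,a,c,b]((π[b](R) ⋈[b=a] σ[c>=2](S))) → 2
  γ[b; MIN(c)→f](π[w,a,c,b]((π[b](R) ⋈[b=a] σ[c>=2](S)))) → 2

E1 and E2 produce the same multiset:
b | f
4 | 6
6 | 4

yes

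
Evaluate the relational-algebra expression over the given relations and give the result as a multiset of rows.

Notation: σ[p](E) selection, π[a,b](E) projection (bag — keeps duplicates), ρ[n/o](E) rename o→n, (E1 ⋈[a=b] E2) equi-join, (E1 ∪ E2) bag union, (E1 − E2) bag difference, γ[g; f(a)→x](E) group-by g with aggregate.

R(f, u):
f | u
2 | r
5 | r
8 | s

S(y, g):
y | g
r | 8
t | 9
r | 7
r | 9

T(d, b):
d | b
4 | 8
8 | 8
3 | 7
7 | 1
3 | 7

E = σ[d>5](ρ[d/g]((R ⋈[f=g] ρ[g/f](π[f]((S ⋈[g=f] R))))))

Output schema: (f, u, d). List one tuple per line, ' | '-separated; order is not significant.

Per-node cardinality:
  R → 3
  S → 4
  R → 3
  (S ⋈[g=f] R) → 1
  π[f]((S ⋈[g=f] R)) → 1
  ρ[g/f](π[f]((S ⋈[g=f] R))) → 1
  (R ⋈[f=g] ρ[g/f](π[f]((S ⋈[g=f] R)))) → 1
  ρ[d/g]((R ⋈[f=g] ρ[g/f](π[f]((S ⋈[g=f] R))))) → 1
  σ[d>5](ρ[d/g]((R ⋈[f=g] ρ[g/f](π[f]((S ⋈[g=f] R)))))) → 1

== RESULT ==
f | u | d
8 | s | 8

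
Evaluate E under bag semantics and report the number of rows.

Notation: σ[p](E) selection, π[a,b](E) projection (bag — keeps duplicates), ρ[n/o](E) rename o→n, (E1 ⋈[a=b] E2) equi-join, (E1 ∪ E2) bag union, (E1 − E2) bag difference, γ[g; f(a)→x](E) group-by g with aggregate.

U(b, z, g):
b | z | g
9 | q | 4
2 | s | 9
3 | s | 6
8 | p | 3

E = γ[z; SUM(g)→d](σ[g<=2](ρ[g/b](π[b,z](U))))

Subexpression sizes:
  U → 4
  π[b,z](U) → 4
  ρ[g/b](π[b,z](U)) → 4
  σ[g<=2](ρ[g/b](π[b,z](U))) → 1
  γ[z; SUM(g)→d](σ[g<=2](ρ[g/b](π[b,z](U)))) → 1

|E| = 1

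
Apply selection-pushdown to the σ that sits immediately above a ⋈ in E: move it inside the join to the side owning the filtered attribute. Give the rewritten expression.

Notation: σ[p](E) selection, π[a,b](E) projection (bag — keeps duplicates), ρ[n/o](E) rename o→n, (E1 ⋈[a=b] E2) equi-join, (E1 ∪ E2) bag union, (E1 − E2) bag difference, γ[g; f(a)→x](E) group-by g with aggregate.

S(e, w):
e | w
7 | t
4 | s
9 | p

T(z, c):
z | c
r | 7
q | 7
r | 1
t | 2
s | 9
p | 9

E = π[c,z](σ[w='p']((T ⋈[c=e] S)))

σ filters on w, owned by the right side.
E' = π[c,z]((T ⋈[c=e] σ[w='p'](S)))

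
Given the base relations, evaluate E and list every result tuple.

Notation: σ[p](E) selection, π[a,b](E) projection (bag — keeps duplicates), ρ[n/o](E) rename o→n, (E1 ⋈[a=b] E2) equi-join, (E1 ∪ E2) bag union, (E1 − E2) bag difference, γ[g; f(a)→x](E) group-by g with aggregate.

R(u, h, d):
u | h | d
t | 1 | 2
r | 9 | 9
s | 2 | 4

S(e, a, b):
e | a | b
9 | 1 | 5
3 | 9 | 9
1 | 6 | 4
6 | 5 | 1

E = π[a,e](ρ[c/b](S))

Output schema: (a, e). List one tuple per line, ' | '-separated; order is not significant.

Stepwise |·|:
  S → 4
  ρ[c/b](S) → 4
  π[a,e](ρ[c/b](S)) → 4

== RESULT ==
a | e
1 | 9
5 | 6
6 | 1
9 | 3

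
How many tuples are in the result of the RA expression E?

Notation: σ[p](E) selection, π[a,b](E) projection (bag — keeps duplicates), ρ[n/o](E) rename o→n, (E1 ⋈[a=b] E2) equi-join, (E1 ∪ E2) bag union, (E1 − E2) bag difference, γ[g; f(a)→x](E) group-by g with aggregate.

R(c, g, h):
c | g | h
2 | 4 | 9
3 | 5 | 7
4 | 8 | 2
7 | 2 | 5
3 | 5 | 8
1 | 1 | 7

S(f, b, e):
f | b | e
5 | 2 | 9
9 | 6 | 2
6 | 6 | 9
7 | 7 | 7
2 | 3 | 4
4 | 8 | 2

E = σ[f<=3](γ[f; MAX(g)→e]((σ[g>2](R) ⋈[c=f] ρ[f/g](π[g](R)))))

Subexpression sizes:
  R → 6
  σ[g>2](R) → 4
  R → 6
  π[g](R) → 6
  ρ[f/g](π[g](R)) → 6
  (σ[g>2](R) ⋈[c=f] ρ[f/g](π[g](R))) → 2
  γ[f; MAX(g)→e]((σ[g>2](R) ⋈[c=f] ρ[f/g](π[g](R)))) → 2
  σ[f<=3](γ[f; MAX(g)→e]((σ[g>2](R) ⋈[c=f] ρ[f/g](π[g](R))))) → 1

|E| = 1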